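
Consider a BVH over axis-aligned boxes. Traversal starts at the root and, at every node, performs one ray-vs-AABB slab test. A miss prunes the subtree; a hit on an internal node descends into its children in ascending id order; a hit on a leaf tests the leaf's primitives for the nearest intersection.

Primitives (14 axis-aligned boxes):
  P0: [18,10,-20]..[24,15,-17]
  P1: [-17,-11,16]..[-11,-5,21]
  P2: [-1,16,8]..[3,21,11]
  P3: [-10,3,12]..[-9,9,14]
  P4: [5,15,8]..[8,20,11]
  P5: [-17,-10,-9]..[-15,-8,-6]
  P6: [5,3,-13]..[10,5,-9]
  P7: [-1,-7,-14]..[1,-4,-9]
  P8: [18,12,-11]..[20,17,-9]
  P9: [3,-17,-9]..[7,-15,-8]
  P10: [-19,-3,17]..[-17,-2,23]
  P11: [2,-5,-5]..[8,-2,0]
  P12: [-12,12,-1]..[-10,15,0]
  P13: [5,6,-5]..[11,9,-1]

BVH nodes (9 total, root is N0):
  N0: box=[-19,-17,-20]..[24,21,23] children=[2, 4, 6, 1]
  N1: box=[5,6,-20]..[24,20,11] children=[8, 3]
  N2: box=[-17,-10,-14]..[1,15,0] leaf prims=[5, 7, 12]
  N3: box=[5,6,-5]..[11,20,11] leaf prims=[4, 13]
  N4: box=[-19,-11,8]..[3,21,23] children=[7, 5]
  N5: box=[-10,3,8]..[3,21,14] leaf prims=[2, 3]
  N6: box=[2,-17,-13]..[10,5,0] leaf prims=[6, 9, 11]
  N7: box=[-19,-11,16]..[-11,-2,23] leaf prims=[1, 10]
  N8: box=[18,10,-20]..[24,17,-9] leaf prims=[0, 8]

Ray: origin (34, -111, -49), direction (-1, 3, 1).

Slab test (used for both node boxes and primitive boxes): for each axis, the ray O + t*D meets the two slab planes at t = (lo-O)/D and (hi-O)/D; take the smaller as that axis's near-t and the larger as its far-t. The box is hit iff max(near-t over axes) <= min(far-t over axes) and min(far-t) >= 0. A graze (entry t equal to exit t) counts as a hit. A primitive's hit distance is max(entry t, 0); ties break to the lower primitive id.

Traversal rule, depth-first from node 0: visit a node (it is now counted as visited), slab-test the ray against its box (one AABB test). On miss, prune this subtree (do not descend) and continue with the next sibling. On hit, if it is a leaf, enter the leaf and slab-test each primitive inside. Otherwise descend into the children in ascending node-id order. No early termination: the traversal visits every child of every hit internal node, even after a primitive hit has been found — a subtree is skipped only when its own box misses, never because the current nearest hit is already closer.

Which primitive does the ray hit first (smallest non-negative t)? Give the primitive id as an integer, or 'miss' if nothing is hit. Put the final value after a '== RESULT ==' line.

Trace the traversal:
N0 x:[10,53] y:[94/3,44] z:[29,72] -> hit [94/3,44], descend [1, 2, 4, 6]
  N1 x:[10,29] y:[39,131/3] z:[29,60] -> miss, prune
  N2 x:[33,51] y:[101/3,42] z:[35,49] -> hit [35,42] leaf, test {P5(miss), P7@t=35, P12(miss)}
  N4 x:[31,53] y:[100/3,44] z:[57,72] -> miss, prune
  N6 x:[24,32] y:[94/3,116/3] z:[36,49] -> miss, prune

5 AABB tests over nodes [0, 1, 2, 4, 6]; 1 leaf entered; closest P7.

== RESULT ==
7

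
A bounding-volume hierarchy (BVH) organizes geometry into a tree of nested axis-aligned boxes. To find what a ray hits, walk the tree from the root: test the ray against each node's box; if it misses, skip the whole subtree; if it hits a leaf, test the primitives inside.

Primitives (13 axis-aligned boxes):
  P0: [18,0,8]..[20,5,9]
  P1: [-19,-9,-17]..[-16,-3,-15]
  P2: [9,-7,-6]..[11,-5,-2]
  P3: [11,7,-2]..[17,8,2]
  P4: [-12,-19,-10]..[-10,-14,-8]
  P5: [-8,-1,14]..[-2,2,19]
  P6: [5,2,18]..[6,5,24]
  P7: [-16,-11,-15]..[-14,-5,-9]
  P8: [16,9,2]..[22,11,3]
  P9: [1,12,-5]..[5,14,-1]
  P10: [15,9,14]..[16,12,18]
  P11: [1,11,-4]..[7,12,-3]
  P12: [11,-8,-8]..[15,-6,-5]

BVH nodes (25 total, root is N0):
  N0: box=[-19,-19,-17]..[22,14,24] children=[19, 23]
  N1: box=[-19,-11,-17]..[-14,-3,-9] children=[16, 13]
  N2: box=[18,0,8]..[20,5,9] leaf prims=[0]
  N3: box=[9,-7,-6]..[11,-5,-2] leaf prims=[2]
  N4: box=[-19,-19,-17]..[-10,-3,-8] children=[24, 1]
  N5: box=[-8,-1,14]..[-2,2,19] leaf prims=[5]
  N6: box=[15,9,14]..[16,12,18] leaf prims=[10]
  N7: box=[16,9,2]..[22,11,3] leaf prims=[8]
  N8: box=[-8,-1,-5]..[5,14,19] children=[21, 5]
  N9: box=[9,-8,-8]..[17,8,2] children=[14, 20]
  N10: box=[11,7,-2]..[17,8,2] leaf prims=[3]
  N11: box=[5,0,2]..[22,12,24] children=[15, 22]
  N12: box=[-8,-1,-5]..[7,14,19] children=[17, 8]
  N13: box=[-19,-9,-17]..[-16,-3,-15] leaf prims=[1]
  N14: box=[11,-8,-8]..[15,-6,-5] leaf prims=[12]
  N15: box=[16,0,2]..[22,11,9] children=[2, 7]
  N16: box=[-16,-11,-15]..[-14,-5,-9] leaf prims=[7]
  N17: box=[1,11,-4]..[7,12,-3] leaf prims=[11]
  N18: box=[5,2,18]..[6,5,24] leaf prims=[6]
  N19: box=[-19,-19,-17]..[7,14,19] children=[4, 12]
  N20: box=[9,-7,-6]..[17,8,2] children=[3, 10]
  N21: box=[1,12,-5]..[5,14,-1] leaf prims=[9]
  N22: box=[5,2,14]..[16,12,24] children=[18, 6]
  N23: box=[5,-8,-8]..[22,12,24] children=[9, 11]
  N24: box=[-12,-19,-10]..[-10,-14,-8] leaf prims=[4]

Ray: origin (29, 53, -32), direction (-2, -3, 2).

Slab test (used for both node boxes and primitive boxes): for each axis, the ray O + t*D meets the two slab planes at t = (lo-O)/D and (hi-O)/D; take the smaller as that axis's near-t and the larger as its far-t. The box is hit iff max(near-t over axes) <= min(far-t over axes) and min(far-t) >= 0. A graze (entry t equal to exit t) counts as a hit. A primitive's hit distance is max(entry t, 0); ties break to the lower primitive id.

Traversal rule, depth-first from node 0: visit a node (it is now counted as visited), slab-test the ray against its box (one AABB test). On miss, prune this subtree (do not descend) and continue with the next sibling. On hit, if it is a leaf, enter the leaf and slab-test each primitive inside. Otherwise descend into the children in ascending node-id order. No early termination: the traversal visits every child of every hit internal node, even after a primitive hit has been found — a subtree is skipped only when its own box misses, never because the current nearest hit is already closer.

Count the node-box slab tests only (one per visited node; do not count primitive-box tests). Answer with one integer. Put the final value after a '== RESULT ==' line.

Traverse from the root:
N0 x:[7/2,24] y:[13,24] z:[15/2,28] -> hit [13,24], descend [19, 23]
  N19 x:[11,24] y:[13,24] z:[15/2,51/2] -> hit [13,24], descend [4, 12]
    N4 x:[39/2,24] y:[56/3,24] z:[15/2,12] -> miss, prune
    N12 x:[11,37/2] y:[13,18] z:[27/2,51/2] -> hit [27/2,18], descend [8, 17]
      N8 x:[12,37/2] y:[13,18] z:[27/2,51/2] -> hit [27/2,18], descend [5, 21]
        N5 x:[31/2,37/2] y:[17,18] z:[23,51/2] -> miss, prune
        N21 x:[12,14] y:[13,41/3] z:[27/2,31/2] -> hit [27/2,41/3] leaf, test {P9@t=27/2}
      N17 x:[11,14] y:[41/3,14] z:[14,29/2] -> hit [14,14] leaf, test {P11@t=14}
  N23 x:[7/2,12] y:[41/3,61/3] z:[12,28] -> miss, prune

Visited [0, 19, 4, 12, 8, 5, 21, 17, 23]. Tests: 9 box, 2 leaf. Nearest: P9.

== RESULT ==
9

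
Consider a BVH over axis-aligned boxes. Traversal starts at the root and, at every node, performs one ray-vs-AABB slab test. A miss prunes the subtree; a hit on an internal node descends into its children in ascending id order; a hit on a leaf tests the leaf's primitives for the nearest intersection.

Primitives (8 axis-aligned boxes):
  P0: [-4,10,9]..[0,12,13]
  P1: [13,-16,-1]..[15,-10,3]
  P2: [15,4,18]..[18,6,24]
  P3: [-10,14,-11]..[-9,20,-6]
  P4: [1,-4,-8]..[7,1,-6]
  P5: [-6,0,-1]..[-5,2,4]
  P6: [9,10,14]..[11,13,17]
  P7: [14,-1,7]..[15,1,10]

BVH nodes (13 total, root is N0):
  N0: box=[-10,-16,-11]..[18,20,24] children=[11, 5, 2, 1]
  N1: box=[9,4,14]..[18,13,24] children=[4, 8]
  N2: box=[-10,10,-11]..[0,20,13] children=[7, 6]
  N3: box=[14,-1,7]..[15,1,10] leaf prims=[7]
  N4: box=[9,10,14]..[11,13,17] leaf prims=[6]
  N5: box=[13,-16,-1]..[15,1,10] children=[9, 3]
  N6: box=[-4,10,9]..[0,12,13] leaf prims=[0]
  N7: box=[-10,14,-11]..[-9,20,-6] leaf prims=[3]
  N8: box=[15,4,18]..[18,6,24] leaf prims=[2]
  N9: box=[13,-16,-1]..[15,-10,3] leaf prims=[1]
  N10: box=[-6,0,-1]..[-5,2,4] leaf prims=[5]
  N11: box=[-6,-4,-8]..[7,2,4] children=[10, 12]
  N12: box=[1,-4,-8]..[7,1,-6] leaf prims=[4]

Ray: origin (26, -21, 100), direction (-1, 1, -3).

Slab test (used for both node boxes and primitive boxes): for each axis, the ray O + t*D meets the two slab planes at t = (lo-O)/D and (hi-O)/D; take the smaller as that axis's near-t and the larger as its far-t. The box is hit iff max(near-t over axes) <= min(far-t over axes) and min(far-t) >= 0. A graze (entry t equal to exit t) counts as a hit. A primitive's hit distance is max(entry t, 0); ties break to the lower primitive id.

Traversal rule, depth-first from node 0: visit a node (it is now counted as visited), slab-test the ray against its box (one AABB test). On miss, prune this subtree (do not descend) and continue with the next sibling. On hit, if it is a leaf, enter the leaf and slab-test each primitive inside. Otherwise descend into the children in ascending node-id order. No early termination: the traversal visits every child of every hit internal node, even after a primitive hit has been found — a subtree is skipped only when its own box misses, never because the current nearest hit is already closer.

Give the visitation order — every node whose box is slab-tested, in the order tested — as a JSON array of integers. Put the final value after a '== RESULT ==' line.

Traverse from the root:
N0 x:[8,36] y:[5,41] z:[76/3,37] -> hit [76/3,36], descend [1, 2, 5, 11]
  N1 x:[8,17] y:[25,34] z:[76/3,86/3] -> miss, prune
  N2 x:[26,36] y:[31,41] z:[29,37] -> hit [31,36], descend [6, 7]
    N6 x:[26,30] y:[31,33] z:[29,91/3] -> miss, prune
    N7 x:[35,36] y:[35,41] z:[106/3,37] -> hit [106/3,36] leaf, test {P3@t=106/3}
  N5 x:[11,13] y:[5,22] z:[30,101/3] -> miss, prune
  N11 x:[19,32] y:[17,23] z:[32,36] -> miss, prune

Visited [0, 1, 2, 6, 7, 5, 11]. Tests: 7 box, 1 leaf. Nearest: P3.

== RESULT ==
[0, 1, 2, 6, 7, 5, 11]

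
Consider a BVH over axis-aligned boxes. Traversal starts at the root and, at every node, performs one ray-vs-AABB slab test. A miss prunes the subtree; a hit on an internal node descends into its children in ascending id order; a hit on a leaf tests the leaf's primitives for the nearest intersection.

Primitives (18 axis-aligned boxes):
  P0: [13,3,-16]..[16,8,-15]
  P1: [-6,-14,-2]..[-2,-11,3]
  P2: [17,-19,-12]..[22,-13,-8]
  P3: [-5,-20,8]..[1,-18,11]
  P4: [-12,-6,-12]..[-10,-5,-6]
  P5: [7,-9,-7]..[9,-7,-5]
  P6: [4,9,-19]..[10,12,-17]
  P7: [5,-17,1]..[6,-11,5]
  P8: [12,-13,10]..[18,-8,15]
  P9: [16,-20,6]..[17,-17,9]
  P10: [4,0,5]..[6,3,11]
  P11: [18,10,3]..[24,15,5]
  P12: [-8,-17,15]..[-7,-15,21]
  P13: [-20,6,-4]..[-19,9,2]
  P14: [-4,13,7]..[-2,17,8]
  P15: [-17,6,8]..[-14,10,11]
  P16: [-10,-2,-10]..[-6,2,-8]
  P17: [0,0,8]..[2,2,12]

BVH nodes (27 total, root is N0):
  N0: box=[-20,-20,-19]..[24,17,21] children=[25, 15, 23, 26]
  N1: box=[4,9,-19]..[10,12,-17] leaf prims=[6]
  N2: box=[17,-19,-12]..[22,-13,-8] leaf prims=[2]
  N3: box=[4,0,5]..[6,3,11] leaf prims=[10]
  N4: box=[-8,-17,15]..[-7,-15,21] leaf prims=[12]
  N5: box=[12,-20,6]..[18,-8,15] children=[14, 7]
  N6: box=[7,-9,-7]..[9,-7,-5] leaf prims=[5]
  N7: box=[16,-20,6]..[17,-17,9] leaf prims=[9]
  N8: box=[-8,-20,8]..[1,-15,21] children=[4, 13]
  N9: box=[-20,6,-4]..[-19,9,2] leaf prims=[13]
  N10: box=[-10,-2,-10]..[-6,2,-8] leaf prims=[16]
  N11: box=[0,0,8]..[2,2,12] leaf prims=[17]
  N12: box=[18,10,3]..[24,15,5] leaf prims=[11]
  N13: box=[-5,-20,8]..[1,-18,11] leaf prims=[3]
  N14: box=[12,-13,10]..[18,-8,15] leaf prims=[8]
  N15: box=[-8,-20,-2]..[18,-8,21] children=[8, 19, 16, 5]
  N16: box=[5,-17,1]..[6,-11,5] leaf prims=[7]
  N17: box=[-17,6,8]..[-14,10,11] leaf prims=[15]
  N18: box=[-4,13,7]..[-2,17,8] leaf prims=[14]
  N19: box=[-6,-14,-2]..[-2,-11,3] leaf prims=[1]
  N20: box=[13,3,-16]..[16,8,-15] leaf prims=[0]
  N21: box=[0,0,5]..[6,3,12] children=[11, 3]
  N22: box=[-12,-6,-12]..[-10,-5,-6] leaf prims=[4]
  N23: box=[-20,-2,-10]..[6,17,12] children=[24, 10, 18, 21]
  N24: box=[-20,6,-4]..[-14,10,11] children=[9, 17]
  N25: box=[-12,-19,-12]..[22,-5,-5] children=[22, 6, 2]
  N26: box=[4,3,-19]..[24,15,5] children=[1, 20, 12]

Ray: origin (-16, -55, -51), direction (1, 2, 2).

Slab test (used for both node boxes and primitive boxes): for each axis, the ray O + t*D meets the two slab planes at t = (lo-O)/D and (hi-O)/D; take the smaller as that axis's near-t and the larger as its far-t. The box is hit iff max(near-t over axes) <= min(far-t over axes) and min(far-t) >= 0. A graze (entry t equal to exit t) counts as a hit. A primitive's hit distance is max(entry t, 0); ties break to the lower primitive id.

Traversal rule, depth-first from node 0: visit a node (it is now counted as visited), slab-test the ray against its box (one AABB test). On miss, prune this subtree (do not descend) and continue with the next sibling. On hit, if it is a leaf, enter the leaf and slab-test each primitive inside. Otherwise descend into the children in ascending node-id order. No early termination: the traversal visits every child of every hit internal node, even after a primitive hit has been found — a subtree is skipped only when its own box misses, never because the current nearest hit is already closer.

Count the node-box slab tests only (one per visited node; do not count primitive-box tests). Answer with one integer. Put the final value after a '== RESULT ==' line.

Trace the traversal:
N0 x:[-4,40] y:[35/2,36] z:[16,36] -> hit [35/2,36], descend [15, 23, 25, 26]
  N15 x:[8,34] y:[35/2,47/2] z:[49/2,36] -> miss, prune
  N23 x:[-4,22] y:[53/2,36] z:[41/2,63/2] -> miss, prune
  N25 x:[4,38] y:[18,25] z:[39/2,23] -> hit [39/2,23], descend [2, 6, 22]
    N2 x:[33,38] y:[18,21] z:[39/2,43/2] -> miss, prune
    N6 x:[23,25] y:[23,24] z:[22,23] -> hit [23,23] leaf, test {P5@t=23}
    N22 x:[4,6] y:[49/2,25] z:[39/2,45/2] -> miss, prune
  N26 x:[20,40] y:[29,35] z:[16,28] -> miss, prune

Visited [0, 15, 23, 25, 2, 6, 22, 26]. Tests: 8 box, 1 leaf. Nearest: P5.

== RESULT ==
8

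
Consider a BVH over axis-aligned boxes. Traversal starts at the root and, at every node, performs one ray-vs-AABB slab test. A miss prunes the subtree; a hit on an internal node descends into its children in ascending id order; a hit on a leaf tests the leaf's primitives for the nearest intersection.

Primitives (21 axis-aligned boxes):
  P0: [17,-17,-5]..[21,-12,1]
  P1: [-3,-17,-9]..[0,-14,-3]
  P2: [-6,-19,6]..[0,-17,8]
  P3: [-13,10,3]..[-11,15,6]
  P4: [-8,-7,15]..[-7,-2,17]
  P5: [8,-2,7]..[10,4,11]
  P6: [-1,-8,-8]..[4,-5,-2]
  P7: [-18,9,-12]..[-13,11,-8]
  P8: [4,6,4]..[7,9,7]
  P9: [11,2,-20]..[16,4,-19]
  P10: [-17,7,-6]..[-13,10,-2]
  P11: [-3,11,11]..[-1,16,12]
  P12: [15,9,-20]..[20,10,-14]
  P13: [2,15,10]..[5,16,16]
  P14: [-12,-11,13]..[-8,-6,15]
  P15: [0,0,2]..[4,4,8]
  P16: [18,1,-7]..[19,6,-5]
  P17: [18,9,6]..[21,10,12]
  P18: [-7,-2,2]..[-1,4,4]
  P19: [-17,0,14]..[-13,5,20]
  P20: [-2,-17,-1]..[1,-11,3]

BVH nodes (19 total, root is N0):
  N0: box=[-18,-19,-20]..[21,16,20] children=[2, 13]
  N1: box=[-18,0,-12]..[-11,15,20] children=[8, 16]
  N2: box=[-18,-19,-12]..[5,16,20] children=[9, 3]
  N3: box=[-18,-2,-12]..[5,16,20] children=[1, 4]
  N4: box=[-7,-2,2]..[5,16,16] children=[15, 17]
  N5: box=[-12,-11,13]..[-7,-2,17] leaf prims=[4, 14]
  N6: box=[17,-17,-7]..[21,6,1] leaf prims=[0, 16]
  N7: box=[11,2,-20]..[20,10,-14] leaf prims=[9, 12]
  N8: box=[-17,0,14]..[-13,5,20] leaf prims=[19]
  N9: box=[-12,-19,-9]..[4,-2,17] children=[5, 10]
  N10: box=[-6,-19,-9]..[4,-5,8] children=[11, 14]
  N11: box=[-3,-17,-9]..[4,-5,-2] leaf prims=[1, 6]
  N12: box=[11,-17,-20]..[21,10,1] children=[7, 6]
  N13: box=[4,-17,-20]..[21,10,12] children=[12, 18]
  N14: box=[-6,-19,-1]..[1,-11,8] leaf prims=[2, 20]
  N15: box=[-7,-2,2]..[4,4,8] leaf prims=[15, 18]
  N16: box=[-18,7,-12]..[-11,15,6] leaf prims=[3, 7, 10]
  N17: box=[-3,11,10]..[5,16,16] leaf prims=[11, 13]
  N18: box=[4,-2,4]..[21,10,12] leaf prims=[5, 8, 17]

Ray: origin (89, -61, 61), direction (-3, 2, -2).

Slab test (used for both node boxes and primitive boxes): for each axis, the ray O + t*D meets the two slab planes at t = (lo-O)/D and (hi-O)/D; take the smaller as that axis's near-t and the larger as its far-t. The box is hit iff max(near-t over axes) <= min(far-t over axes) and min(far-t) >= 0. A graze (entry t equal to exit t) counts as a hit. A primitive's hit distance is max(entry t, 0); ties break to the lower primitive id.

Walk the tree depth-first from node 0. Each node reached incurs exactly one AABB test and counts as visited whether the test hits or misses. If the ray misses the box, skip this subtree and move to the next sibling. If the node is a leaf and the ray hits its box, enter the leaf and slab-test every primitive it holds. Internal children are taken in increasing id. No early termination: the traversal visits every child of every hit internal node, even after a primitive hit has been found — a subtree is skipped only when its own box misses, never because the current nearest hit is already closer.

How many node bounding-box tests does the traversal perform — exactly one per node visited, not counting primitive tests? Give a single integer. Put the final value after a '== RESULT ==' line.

Walk:
N0 x:[68/3,107/3] y:[21,77/2] z:[41/2,81/2] -> hit [68/3,107/3], descend [2, 13]
  N2 x:[28,107/3] y:[21,77/2] z:[41/2,73/2] -> hit [28,107/3], descend [3, 9]
    N3 x:[28,107/3] y:[59/2,77/2] z:[41/2,73/2] -> hit [59/2,107/3], descend [1, 4]
      N1 x:[100/3,107/3] y:[61/2,38] z:[41/2,73/2] -> hit [100/3,107/3], descend [8, 16]
        N8 x:[34,106/3] y:[61/2,33] z:[41/2,47/2] -> miss, prune
        N16 x:[100/3,107/3] y:[34,38] z:[55/2,73/2] -> hit [34,107/3] leaf, test {P3(miss), P7@t=35, P10(miss)}
      N4 x:[28,32] y:[59/2,77/2] z:[45/2,59/2] -> hit [59/2,59/2], descend [15, 17]
        N15 x:[85/3,32] y:[59/2,65/2] z:[53/2,59/2] -> hit [59/2,59/2] leaf, test {P15(miss), P18(miss)}
        N17 x:[28,92/3] y:[36,77/2] z:[45/2,51/2] -> miss, prune
    N9 x:[85/3,101/3] y:[21,59/2] z:[22,35] -> hit [85/3,59/2], descend [5, 10]
      N5 x:[32,101/3] y:[25,59/2] z:[22,24] -> miss, prune
      N10 x:[85/3,95/3] y:[21,28] z:[53/2,35] -> miss, prune
  N13 x:[68/3,85/3] y:[22,71/2] z:[49/2,81/2] -> hit [49/2,85/3], descend [12, 18]
    N12 x:[68/3,26] y:[22,71/2] z:[30,81/2] -> miss, prune
    N18 x:[68/3,85/3] y:[59/2,71/2] z:[49/2,57/2] -> miss, prune

Visited [0, 2, 3, 1, 8, 16, 4, 15, 17, 9, 5, 10, 13, 12, 18]. Tests: 15 box, 2 leaf. Nearest: P7.

== RESULT ==
15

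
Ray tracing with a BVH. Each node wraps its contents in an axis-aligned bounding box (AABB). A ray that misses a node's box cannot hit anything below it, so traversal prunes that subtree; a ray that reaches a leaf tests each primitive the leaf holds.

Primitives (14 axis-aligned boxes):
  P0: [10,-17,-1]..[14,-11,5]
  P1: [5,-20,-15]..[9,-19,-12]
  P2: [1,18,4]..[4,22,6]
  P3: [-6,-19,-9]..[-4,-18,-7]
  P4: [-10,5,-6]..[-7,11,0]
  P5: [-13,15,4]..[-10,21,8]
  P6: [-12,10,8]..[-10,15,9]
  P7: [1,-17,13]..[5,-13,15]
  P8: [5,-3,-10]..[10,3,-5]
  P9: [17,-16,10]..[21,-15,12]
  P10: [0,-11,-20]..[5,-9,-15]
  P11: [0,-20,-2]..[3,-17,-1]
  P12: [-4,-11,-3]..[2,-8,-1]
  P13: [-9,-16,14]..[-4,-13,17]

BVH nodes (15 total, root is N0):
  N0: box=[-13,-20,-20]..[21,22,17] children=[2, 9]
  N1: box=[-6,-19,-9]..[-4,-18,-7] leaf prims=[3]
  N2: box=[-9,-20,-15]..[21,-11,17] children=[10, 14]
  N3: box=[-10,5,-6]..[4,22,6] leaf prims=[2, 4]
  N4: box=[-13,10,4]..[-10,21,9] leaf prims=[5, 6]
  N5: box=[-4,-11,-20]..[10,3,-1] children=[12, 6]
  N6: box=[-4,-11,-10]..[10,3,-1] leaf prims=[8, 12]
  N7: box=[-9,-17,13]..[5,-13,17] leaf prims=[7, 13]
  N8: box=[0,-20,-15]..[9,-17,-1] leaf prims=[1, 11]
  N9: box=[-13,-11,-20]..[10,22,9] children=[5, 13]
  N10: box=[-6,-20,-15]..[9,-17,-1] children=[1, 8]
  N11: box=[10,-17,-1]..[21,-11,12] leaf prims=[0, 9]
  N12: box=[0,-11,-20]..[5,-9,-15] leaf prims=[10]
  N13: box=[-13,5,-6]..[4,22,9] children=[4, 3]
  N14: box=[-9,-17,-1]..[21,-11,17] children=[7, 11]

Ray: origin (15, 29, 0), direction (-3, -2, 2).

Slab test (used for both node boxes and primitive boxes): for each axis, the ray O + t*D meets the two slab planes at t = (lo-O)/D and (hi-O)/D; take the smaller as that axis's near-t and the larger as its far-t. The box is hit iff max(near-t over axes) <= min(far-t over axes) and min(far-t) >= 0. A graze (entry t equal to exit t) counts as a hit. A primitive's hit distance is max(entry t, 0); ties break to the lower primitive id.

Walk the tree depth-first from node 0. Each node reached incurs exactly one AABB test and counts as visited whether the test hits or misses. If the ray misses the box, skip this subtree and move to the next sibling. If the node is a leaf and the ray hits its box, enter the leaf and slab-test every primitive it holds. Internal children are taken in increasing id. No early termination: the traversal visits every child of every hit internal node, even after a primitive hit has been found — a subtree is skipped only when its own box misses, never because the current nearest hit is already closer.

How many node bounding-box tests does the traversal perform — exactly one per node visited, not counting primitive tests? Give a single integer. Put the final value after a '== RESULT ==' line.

Trace the traversal:
N0 x:[-2,28/3] y:[7/2,49/2] z:[-10,17/2] -> hit [7/2,17/2], descend [2, 9]
  N2 x:[-2,8] y:[20,49/2] z:[-15/2,17/2] -> miss, prune
  N9 x:[5/3,28/3] y:[7/2,20] z:[-10,9/2] -> hit [7/2,9/2], descend [5, 13]
    N5 x:[5/3,19/3] y:[13,20] z:[-10,-1/2] -> miss, prune
    N13 x:[11/3,28/3] y:[7/2,12] z:[-3,9/2] -> hit [11/3,9/2], descend [3, 4]
      N3 x:[11/3,25/3] y:[7/2,12] z:[-3,3] -> miss, prune
      N4 x:[25/3,28/3] y:[4,19/2] z:[2,9/2] -> miss, prune

order=[0, 2, 9, 5, 13, 3, 4]  |boxes|=7  |leaves|=0  hit=miss

== RESULT ==
7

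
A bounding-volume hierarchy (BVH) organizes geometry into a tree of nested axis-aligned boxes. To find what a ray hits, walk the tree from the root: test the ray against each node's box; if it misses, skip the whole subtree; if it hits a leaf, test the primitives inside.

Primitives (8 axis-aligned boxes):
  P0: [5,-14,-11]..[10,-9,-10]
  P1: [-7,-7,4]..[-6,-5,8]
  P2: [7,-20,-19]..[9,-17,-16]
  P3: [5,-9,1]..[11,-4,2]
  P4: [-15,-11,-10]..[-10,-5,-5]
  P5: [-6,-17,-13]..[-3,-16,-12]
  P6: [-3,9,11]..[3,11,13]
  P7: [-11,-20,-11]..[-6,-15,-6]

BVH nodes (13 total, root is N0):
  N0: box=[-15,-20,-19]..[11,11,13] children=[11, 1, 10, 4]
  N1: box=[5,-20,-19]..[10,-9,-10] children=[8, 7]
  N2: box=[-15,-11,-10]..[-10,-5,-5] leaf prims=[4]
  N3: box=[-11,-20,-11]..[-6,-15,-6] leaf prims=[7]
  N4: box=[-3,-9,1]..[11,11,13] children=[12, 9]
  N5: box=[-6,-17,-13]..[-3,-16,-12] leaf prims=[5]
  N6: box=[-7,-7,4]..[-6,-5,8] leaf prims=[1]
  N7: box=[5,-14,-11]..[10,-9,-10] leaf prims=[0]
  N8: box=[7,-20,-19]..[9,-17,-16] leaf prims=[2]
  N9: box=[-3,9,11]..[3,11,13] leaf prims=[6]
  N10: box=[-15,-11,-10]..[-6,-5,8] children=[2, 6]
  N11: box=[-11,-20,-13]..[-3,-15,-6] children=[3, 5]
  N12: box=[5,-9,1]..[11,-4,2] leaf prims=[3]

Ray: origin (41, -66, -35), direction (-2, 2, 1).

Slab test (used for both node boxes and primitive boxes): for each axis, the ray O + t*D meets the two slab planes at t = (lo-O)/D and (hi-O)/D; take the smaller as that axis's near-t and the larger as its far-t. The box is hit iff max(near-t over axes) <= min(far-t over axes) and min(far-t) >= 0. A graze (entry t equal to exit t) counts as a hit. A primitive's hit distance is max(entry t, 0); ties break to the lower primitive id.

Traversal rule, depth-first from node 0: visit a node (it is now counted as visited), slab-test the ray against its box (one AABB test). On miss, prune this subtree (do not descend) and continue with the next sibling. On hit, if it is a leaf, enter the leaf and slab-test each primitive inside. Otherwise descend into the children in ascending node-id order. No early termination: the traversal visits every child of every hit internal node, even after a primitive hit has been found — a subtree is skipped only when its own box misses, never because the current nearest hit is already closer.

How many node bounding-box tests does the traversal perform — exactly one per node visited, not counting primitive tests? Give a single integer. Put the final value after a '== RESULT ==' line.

Traverse from the root:
N0 x:[15,28] y:[23,77/2] z:[16,48] -> hit [23,28], descend [1, 4, 10, 11]
  N1 x:[31/2,18] y:[23,57/2] z:[16,25] -> miss, prune
  N4 x:[15,22] y:[57/2,77/2] z:[36,48] -> miss, prune
  N10 x:[47/2,28] y:[55/2,61/2] z:[25,43] -> hit [55/2,28], descend [2, 6]
    N2 x:[51/2,28] y:[55/2,61/2] z:[25,30] -> hit [55/2,28] leaf, test {P4@t=55/2}
    N6 x:[47/2,24] y:[59/2,61/2] z:[39,43] -> miss, prune
  N11 x:[22,26] y:[23,51/2] z:[22,29] -> hit [23,51/2], descend [3, 5]
    N3 x:[47/2,26] y:[23,51/2] z:[24,29] -> hit [24,51/2] leaf, test {P7@t=24}
    N5 x:[22,47/2] y:[49/2,25] z:[22,23] -> miss, prune

order=[0, 1, 4, 10, 2, 6, 11, 3, 5]  |boxes|=9  |leaves|=2  hit=P7

== RESULT ==
9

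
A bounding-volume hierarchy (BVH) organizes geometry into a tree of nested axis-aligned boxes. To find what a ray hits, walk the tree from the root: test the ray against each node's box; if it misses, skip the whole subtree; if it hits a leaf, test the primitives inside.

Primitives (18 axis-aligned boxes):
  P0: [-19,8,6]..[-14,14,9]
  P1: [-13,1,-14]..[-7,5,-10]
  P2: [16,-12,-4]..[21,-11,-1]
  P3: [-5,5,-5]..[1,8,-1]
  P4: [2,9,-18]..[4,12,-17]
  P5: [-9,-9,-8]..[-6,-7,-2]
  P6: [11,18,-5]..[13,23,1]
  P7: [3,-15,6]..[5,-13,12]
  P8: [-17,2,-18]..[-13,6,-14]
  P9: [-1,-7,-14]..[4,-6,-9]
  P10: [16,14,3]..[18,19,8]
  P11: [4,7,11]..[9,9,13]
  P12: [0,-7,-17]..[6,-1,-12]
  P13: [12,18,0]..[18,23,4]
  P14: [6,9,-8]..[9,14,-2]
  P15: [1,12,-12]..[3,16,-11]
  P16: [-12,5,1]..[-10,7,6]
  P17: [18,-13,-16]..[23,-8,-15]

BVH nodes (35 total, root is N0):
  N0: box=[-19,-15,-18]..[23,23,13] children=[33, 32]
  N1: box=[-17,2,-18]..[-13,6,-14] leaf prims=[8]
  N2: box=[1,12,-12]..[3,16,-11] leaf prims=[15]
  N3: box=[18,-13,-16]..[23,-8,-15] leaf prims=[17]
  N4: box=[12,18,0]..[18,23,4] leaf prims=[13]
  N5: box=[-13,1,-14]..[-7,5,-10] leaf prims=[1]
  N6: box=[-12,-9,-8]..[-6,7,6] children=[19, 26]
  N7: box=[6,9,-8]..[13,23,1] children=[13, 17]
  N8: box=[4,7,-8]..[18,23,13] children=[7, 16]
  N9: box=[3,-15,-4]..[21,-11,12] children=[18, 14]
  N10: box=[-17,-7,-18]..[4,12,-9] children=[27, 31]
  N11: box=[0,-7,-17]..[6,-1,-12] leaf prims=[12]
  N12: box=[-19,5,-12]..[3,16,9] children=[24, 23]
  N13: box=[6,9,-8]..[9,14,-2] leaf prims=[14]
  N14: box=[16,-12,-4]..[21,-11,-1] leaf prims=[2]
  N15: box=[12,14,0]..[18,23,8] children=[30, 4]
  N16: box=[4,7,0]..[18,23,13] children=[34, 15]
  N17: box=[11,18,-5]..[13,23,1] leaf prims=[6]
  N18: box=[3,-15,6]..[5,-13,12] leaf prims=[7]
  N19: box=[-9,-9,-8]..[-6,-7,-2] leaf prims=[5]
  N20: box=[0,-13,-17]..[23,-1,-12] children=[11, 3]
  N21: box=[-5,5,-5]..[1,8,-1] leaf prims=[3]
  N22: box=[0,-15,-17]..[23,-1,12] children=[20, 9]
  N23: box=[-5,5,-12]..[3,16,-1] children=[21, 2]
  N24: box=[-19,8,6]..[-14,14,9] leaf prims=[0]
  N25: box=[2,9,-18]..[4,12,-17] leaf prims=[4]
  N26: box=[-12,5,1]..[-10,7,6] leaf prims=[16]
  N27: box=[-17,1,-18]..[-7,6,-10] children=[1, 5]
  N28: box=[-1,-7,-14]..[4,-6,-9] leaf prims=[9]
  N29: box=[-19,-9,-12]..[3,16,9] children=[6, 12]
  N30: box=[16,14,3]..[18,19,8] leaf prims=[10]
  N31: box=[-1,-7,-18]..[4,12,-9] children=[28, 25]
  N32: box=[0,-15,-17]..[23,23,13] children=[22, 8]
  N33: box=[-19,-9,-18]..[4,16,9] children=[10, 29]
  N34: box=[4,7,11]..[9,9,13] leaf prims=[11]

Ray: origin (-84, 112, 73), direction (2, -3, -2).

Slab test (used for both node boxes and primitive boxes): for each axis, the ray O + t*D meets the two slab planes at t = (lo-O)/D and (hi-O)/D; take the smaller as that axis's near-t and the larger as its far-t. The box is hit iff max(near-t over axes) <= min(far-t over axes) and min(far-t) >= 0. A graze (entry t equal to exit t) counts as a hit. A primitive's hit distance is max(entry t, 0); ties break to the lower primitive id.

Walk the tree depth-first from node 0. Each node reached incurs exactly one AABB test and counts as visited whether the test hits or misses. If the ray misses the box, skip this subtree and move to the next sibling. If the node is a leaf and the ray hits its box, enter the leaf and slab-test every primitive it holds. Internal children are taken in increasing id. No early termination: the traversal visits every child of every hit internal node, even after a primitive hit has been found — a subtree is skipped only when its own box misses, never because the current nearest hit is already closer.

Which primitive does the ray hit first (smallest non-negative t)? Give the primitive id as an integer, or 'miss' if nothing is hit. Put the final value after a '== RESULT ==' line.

Walk:
N0 x:[65/2,107/2] y:[89/3,127/3] z:[30,91/2] -> hit [65/2,127/3], descend [32, 33]
  N32 x:[42,107/2] y:[89/3,127/3] z:[30,45] -> hit [42,127/3], descend [8, 22]
    N8 x:[44,51] y:[89/3,35] z:[30,81/2] -> miss, prune
    N22 x:[42,107/2] y:[113/3,127/3] z:[61/2,45] -> hit [42,127/3], descend [9, 20]
      N9 x:[87/2,105/2] y:[41,127/3] z:[61/2,77/2] -> miss, prune
      N20 x:[42,107/2] y:[113/3,125/3] z:[85/2,45] -> miss, prune
  N33 x:[65/2,44] y:[32,121/3] z:[32,91/2] -> hit [65/2,121/3], descend [10, 29]
    N10 x:[67/2,44] y:[100/3,119/3] z:[41,91/2] -> miss, prune
    N29 x:[65/2,87/2] y:[32,121/3] z:[32,85/2] -> hit [65/2,121/3], descend [6, 12]
      N6 x:[36,39] y:[35,121/3] z:[67/2,81/2] -> hit [36,39], descend [19, 26]
        N19 x:[75/2,39] y:[119/3,121/3] z:[75/2,81/2] -> miss, prune
        N26 x:[36,37] y:[35,107/3] z:[67/2,36] -> miss, prune
      N12 x:[65/2,87/2] y:[32,107/3] z:[32,85/2] -> hit [65/2,107/3], descend [23, 24]
        N23 x:[79/2,87/2] y:[32,107/3] z:[37,85/2] -> miss, prune
        N24 x:[65/2,35] y:[98/3,104/3] z:[32,67/2] -> hit [98/3,67/2] leaf, test {P0@t=98/3}

Summary -> nodes [0, 32, 8, 22, 9, 20, 33, 10, 29, 6, 19, 26, 12, 23, 24]; box-tests=15; leaf-entries=1; first=P0

== RESULT ==
0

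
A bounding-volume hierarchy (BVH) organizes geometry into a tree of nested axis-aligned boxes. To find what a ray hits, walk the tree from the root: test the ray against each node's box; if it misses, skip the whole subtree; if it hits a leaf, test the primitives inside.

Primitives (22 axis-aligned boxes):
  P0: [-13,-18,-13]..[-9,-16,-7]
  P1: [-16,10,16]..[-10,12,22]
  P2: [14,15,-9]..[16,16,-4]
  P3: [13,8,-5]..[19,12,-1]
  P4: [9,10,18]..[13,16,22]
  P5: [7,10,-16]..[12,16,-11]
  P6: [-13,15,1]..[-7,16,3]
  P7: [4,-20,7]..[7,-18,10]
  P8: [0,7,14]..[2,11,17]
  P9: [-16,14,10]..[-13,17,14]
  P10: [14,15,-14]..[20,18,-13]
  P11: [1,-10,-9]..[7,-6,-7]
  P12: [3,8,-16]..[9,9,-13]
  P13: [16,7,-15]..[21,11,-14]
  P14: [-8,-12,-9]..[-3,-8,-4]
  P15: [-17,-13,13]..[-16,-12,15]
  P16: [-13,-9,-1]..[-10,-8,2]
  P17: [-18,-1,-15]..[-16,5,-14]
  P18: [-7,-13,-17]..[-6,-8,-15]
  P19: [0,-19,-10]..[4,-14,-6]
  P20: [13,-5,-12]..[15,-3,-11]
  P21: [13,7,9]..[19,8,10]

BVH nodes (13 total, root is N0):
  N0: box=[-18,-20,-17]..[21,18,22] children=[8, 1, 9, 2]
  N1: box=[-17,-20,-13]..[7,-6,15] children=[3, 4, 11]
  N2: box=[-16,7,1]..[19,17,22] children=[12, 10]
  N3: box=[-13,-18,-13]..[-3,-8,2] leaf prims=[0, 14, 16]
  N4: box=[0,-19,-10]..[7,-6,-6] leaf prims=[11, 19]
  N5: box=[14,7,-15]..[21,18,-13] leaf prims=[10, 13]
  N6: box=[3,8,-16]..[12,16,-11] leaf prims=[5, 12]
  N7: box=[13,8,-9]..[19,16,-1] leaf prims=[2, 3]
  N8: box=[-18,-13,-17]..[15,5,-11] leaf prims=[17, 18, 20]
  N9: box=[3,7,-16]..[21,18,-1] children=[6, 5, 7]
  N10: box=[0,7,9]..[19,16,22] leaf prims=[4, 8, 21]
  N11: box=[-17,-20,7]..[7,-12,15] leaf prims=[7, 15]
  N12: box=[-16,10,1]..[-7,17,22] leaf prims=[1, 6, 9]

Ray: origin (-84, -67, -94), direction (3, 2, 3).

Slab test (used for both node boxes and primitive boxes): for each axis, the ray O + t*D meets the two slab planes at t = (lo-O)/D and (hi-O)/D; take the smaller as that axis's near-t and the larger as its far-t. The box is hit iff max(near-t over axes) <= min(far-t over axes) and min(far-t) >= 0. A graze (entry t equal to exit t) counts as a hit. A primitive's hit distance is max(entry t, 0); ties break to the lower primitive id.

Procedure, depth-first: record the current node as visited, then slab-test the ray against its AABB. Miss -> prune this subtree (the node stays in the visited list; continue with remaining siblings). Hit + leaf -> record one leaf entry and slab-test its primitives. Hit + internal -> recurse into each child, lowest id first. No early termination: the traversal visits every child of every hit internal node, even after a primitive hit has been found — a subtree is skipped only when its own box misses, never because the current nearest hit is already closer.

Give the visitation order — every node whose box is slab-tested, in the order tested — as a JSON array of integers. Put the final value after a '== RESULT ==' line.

Walk:
N0 x:[22,35] y:[47/2,85/2] z:[77/3,116/3] -> hit [77/3,35], descend [1, 2, 8, 9]
  N1 x:[67/3,91/3] y:[47/2,61/2] z:[27,109/3] -> hit [27,91/3], descend [3, 4, 11]
    N3 x:[71/3,27] y:[49/2,59/2] z:[27,32] -> hit [27,27] leaf, test {P0(miss), P14(miss), P16(miss)}
    N4 x:[28,91/3] y:[24,61/2] z:[28,88/3] -> hit [28,88/3] leaf, test {P11@t=57/2, P19(miss)}
    N11 x:[67/3,91/3] y:[47/2,55/2] z:[101/3,109/3] -> miss, prune
  N2 x:[68/3,103/3] y:[37,42] z:[95/3,116/3] -> miss, prune
  N8 x:[22,33] y:[27,36] z:[77/3,83/3] -> hit [27,83/3] leaf, test {P17(miss), P18(miss), P20(miss)}
  N9 x:[29,35] y:[37,85/2] z:[26,31] -> miss, prune

Visited [0, 1, 3, 4, 11, 2, 8, 9]. Tests: 8 box, 3 leaf. Nearest: P11.

== RESULT ==
[0, 1, 3, 4, 11, 2, 8, 9]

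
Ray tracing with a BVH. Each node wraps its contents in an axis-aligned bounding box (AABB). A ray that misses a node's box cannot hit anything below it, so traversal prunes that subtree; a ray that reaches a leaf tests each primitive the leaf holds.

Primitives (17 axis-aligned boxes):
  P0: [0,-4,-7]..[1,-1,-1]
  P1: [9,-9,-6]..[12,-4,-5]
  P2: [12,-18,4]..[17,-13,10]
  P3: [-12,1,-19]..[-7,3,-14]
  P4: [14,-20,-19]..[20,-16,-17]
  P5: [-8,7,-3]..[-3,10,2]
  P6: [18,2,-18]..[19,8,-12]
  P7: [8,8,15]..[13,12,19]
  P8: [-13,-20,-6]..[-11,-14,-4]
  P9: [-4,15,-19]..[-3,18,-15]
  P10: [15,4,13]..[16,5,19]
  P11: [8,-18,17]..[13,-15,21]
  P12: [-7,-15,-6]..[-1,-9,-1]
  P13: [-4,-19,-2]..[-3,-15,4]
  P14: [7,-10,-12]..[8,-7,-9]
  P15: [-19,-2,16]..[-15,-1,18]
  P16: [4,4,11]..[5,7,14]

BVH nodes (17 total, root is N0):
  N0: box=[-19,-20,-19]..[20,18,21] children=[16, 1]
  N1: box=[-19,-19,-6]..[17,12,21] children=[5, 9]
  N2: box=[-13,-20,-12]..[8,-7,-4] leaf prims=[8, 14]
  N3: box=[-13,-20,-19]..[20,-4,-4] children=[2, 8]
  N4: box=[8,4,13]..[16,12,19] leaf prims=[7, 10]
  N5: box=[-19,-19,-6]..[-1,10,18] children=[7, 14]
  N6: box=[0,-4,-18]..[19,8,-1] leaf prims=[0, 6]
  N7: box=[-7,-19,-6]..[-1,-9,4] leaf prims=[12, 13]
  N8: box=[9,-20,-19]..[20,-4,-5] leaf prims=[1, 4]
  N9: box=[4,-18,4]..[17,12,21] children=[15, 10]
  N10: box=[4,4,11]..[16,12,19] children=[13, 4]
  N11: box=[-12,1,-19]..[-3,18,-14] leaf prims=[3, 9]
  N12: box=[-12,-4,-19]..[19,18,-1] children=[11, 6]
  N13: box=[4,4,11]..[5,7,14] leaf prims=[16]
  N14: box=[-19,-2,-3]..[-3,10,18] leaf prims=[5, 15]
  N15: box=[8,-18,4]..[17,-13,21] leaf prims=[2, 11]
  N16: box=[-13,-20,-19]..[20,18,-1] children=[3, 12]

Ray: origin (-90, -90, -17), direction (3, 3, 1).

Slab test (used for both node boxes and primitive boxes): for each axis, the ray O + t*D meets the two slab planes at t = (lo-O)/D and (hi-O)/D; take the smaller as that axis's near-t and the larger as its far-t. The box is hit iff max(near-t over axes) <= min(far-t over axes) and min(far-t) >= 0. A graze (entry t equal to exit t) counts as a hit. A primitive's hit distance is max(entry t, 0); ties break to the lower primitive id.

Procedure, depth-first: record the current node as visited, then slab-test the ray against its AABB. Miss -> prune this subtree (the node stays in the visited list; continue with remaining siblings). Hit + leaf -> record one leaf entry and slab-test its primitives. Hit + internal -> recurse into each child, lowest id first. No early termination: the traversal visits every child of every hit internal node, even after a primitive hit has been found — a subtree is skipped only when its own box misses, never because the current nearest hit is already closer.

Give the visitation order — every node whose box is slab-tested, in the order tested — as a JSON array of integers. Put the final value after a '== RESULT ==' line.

Walk:
N0 x:[71/3,110/3] y:[70/3,36] z:[-2,38] -> hit [71/3,36], descend [1, 16]
  N1 x:[71/3,107/3] y:[71/3,34] z:[11,38] -> hit [71/3,34], descend [5, 9]
    N5 x:[71/3,89/3] y:[71/3,100/3] z:[11,35] -> hit [71/3,89/3], descend [7, 14]
      N7 x:[83/3,89/3] y:[71/3,27] z:[11,21] -> miss, prune
      N14 x:[71/3,29] y:[88/3,100/3] z:[14,35] -> miss, prune
    N9 x:[94/3,107/3] y:[24,34] z:[21,38] -> hit [94/3,34], descend [10, 15]
      N10 x:[94/3,106/3] y:[94/3,34] z:[28,36] -> hit [94/3,34], descend [4, 13]
        N4 x:[98/3,106/3] y:[94/3,34] z:[30,36] -> hit [98/3,34] leaf, test {P7@t=98/3, P10(miss)}
        N13 x:[94/3,95/3] y:[94/3,97/3] z:[28,31] -> miss, prune
      N15 x:[98/3,107/3] y:[24,77/3] z:[21,38] -> miss, prune
  N16 x:[77/3,110/3] y:[70/3,36] z:[-2,16] -> miss, prune

Summary -> nodes [0, 1, 5, 7, 14, 9, 10, 4, 13, 15, 16]; box-tests=11; leaf-entries=1; first=P7

== RESULT ==
[0, 1, 5, 7, 14, 9, 10, 4, 13, 15, 16]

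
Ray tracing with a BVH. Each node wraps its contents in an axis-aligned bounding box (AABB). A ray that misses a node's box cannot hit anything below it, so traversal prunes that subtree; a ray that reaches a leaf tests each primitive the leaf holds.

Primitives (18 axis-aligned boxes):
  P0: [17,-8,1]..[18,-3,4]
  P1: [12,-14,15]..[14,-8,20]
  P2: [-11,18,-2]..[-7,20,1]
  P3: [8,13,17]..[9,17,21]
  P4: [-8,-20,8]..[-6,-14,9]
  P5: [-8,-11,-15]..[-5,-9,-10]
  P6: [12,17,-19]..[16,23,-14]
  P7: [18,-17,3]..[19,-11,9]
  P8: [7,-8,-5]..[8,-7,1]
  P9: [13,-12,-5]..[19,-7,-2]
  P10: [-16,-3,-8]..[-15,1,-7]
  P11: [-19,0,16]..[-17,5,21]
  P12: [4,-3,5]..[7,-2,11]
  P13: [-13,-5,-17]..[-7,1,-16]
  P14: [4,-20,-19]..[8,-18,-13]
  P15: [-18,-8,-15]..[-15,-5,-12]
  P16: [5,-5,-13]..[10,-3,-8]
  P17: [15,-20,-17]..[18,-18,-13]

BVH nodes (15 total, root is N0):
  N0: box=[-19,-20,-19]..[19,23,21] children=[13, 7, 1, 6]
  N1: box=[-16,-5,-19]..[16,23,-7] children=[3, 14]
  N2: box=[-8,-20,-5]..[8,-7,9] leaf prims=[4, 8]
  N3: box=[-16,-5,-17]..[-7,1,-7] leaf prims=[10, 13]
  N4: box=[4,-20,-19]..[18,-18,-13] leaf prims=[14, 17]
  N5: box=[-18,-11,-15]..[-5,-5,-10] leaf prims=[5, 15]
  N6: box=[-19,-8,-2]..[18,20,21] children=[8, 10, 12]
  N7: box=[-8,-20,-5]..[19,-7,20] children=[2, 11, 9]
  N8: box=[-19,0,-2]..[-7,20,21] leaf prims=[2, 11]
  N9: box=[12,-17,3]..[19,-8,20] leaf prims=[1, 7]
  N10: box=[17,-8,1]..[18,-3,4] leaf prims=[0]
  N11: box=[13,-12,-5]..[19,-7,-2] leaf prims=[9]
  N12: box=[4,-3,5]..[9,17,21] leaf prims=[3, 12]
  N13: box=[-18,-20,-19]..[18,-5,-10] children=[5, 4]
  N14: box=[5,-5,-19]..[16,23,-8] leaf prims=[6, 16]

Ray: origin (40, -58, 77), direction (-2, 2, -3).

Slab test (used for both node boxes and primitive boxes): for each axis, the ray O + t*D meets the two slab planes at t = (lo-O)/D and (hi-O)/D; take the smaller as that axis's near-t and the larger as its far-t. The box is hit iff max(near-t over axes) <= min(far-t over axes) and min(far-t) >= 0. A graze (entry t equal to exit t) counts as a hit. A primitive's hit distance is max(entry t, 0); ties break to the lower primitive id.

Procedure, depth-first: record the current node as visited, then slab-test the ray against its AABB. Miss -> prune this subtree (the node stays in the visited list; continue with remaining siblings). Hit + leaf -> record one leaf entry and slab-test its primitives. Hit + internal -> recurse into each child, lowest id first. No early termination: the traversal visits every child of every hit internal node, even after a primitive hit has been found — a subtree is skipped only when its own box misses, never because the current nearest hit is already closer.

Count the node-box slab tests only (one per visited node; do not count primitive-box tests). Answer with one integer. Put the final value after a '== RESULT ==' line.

Trace the traversal:
N0 x:[21/2,59/2] y:[19,81/2] z:[56/3,32] -> hit [19,59/2], descend [1, 6, 7, 13]
  N1 x:[12,28] y:[53/2,81/2] z:[28,32] -> hit [28,28], descend [3, 14]
    N3 x:[47/2,28] y:[53/2,59/2] z:[28,94/3] -> hit [28,28] leaf, test {P10@t=28, P13(miss)}
    N14 x:[12,35/2] y:[53/2,81/2] z:[85/3,32] -> miss, prune
  N6 x:[11,59/2] y:[25,39] z:[56/3,79/3] -> hit [25,79/3], descend [8, 10, 12]
    N8 x:[47/2,59/2] y:[29,39] z:[56/3,79/3] -> miss, prune
    N10 x:[11,23/2] y:[25,55/2] z:[73/3,76/3] -> miss, prune
    N12 x:[31/2,18] y:[55/2,75/2] z:[56/3,24] -> miss, prune
  N7 x:[21/2,24] y:[19,51/2] z:[19,82/3] -> hit [19,24], descend [2, 9, 11]
    N2 x:[16,24] y:[19,51/2] z:[68/3,82/3] -> hit [68/3,24] leaf, test {P4(miss), P8(miss)}
    N9 x:[21/2,14] y:[41/2,25] z:[19,74/3] -> miss, prune
    N11 x:[21/2,27/2] y:[23,51/2] z:[79/3,82/3] -> miss, prune
  N13 x:[11,29] y:[19,53/2] z:[29,32] -> miss, prune

13 AABB tests over nodes [0, 1, 3, 14, 6, 8, 10, 12, 7, 2, 9, 11, 13]; 2 leaves entered; closest P10.

== RESULT ==
13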